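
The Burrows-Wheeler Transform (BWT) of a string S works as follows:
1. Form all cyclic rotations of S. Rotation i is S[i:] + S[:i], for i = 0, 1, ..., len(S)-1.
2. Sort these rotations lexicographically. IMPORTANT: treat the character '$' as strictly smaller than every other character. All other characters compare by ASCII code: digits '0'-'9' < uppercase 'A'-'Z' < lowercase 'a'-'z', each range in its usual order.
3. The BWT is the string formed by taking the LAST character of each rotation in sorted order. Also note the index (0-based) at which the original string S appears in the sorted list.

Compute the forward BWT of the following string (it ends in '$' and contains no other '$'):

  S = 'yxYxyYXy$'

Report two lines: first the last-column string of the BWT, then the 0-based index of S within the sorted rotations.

Answer: yYyxyYXx$
8

Derivation:
All 9 rotations (rotation i = S[i:]+S[:i]):
  rot[0] = yxYxyYXy$
  rot[1] = xYxyYXy$y
  rot[2] = YxyYXy$yx
  rot[3] = xyYXy$yxY
  rot[4] = yYXy$yxYx
  rot[5] = YXy$yxYxy
  rot[6] = Xy$yxYxyY
  rot[7] = y$yxYxyYX
  rot[8] = $yxYxyYXy
Sorted (with $ < everything):
  sorted[0] = $yxYxyYXy  (last char: 'y')
  sorted[1] = Xy$yxYxyY  (last char: 'Y')
  sorted[2] = YXy$yxYxy  (last char: 'y')
  sorted[3] = YxyYXy$yx  (last char: 'x')
  sorted[4] = xYxyYXy$y  (last char: 'y')
  sorted[5] = xyYXy$yxY  (last char: 'Y')
  sorted[6] = y$yxYxyYX  (last char: 'X')
  sorted[7] = yYXy$yxYx  (last char: 'x')
  sorted[8] = yxYxyYXy$  (last char: '$')
Last column: yYyxyYXx$
Original string S is at sorted index 8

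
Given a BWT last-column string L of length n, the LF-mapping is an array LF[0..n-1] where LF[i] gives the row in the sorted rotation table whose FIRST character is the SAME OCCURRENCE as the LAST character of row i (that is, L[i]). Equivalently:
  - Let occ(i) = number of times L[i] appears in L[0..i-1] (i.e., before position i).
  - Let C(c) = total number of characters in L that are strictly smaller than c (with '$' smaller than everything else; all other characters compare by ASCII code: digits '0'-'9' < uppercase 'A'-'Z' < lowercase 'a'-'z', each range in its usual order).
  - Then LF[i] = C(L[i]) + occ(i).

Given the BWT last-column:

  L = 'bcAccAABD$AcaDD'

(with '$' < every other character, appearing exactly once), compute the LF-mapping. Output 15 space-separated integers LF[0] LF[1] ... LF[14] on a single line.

Answer: 10 11 1 12 13 2 3 5 6 0 4 14 9 7 8

Derivation:
Char counts: '$':1, 'A':4, 'B':1, 'D':3, 'a':1, 'b':1, 'c':4
C (first-col start): C('$')=0, C('A')=1, C('B')=5, C('D')=6, C('a')=9, C('b')=10, C('c')=11
L[0]='b': occ=0, LF[0]=C('b')+0=10+0=10
L[1]='c': occ=0, LF[1]=C('c')+0=11+0=11
L[2]='A': occ=0, LF[2]=C('A')+0=1+0=1
L[3]='c': occ=1, LF[3]=C('c')+1=11+1=12
L[4]='c': occ=2, LF[4]=C('c')+2=11+2=13
L[5]='A': occ=1, LF[5]=C('A')+1=1+1=2
L[6]='A': occ=2, LF[6]=C('A')+2=1+2=3
L[7]='B': occ=0, LF[7]=C('B')+0=5+0=5
L[8]='D': occ=0, LF[8]=C('D')+0=6+0=6
L[9]='$': occ=0, LF[9]=C('$')+0=0+0=0
L[10]='A': occ=3, LF[10]=C('A')+3=1+3=4
L[11]='c': occ=3, LF[11]=C('c')+3=11+3=14
L[12]='a': occ=0, LF[12]=C('a')+0=9+0=9
L[13]='D': occ=1, LF[13]=C('D')+1=6+1=7
L[14]='D': occ=2, LF[14]=C('D')+2=6+2=8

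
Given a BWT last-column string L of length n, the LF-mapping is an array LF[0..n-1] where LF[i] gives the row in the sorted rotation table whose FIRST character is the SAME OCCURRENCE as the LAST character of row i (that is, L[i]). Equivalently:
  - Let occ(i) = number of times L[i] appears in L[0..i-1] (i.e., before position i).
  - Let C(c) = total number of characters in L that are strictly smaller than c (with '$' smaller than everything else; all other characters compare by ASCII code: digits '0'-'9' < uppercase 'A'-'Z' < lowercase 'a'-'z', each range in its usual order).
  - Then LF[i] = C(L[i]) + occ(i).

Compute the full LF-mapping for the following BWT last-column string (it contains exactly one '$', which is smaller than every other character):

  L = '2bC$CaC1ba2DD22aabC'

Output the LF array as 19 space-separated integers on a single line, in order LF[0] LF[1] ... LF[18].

Char counts: '$':1, '1':1, '2':4, 'C':4, 'D':2, 'a':4, 'b':3
C (first-col start): C('$')=0, C('1')=1, C('2')=2, C('C')=6, C('D')=10, C('a')=12, C('b')=16
L[0]='2': occ=0, LF[0]=C('2')+0=2+0=2
L[1]='b': occ=0, LF[1]=C('b')+0=16+0=16
L[2]='C': occ=0, LF[2]=C('C')+0=6+0=6
L[3]='$': occ=0, LF[3]=C('$')+0=0+0=0
L[4]='C': occ=1, LF[4]=C('C')+1=6+1=7
L[5]='a': occ=0, LF[5]=C('a')+0=12+0=12
L[6]='C': occ=2, LF[6]=C('C')+2=6+2=8
L[7]='1': occ=0, LF[7]=C('1')+0=1+0=1
L[8]='b': occ=1, LF[8]=C('b')+1=16+1=17
L[9]='a': occ=1, LF[9]=C('a')+1=12+1=13
L[10]='2': occ=1, LF[10]=C('2')+1=2+1=3
L[11]='D': occ=0, LF[11]=C('D')+0=10+0=10
L[12]='D': occ=1, LF[12]=C('D')+1=10+1=11
L[13]='2': occ=2, LF[13]=C('2')+2=2+2=4
L[14]='2': occ=3, LF[14]=C('2')+3=2+3=5
L[15]='a': occ=2, LF[15]=C('a')+2=12+2=14
L[16]='a': occ=3, LF[16]=C('a')+3=12+3=15
L[17]='b': occ=2, LF[17]=C('b')+2=16+2=18
L[18]='C': occ=3, LF[18]=C('C')+3=6+3=9

Answer: 2 16 6 0 7 12 8 1 17 13 3 10 11 4 5 14 15 18 9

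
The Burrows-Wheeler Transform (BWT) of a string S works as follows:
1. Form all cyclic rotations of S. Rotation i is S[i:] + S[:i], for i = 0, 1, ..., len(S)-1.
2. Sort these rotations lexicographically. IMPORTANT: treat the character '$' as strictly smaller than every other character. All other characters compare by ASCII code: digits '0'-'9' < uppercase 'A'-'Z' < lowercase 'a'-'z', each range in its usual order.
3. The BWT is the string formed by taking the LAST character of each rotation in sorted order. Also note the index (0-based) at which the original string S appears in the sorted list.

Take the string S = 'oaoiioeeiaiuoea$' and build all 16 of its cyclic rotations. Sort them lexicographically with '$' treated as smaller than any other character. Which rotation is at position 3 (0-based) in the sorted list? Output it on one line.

All 16 rotations (rotation i = S[i:]+S[:i]):
  rot[0] = oaoiioeeiaiuoea$
  rot[1] = aoiioeeiaiuoea$o
  rot[2] = oiioeeiaiuoea$oa
  rot[3] = iioeeiaiuoea$oao
  rot[4] = ioeeiaiuoea$oaoi
  rot[5] = oeeiaiuoea$oaoii
  rot[6] = eeiaiuoea$oaoiio
  rot[7] = eiaiuoea$oaoiioe
  rot[8] = iaiuoea$oaoiioee
  rot[9] = aiuoea$oaoiioeei
  rot[10] = iuoea$oaoiioeeia
  rot[11] = uoea$oaoiioeeiai
  rot[12] = oea$oaoiioeeiaiu
  rot[13] = ea$oaoiioeeiaiuo
  rot[14] = a$oaoiioeeiaiuoe
  rot[15] = $oaoiioeeiaiuoea
Sorted (with $ < everything):
  sorted[0] = $oaoiioeeiaiuoea
  sorted[1] = a$oaoiioeeiaiuoe
  sorted[2] = aiuoea$oaoiioeei
  sorted[3] = aoiioeeiaiuoea$o
  sorted[4] = ea$oaoiioeeiaiuo
  sorted[5] = eeiaiuoea$oaoiio
  sorted[6] = eiaiuoea$oaoiioe
  sorted[7] = iaiuoea$oaoiioee
  sorted[8] = iioeeiaiuoea$oao
  sorted[9] = ioeeiaiuoea$oaoi
  sorted[10] = iuoea$oaoiioeeia
  sorted[11] = oaoiioeeiaiuoea$
  sorted[12] = oea$oaoiioeeiaiu
  sorted[13] = oeeiaiuoea$oaoii
  sorted[14] = oiioeeiaiuoea$oa
  sorted[15] = uoea$oaoiioeeiai
sorted[3] = aoiioeeiaiuoea$o

Answer: aoiioeeiaiuoea$o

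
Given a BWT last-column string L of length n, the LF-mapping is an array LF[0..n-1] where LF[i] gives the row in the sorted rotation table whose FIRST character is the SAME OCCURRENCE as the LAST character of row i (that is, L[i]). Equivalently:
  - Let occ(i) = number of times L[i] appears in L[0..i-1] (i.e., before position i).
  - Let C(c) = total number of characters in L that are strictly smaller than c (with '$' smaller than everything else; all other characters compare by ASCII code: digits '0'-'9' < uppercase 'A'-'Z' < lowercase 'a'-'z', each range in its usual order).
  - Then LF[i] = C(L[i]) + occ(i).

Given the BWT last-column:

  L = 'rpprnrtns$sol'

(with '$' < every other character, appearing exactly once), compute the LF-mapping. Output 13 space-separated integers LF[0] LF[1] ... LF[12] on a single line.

Char counts: '$':1, 'l':1, 'n':2, 'o':1, 'p':2, 'r':3, 's':2, 't':1
C (first-col start): C('$')=0, C('l')=1, C('n')=2, C('o')=4, C('p')=5, C('r')=7, C('s')=10, C('t')=12
L[0]='r': occ=0, LF[0]=C('r')+0=7+0=7
L[1]='p': occ=0, LF[1]=C('p')+0=5+0=5
L[2]='p': occ=1, LF[2]=C('p')+1=5+1=6
L[3]='r': occ=1, LF[3]=C('r')+1=7+1=8
L[4]='n': occ=0, LF[4]=C('n')+0=2+0=2
L[5]='r': occ=2, LF[5]=C('r')+2=7+2=9
L[6]='t': occ=0, LF[6]=C('t')+0=12+0=12
L[7]='n': occ=1, LF[7]=C('n')+1=2+1=3
L[8]='s': occ=0, LF[8]=C('s')+0=10+0=10
L[9]='$': occ=0, LF[9]=C('$')+0=0+0=0
L[10]='s': occ=1, LF[10]=C('s')+1=10+1=11
L[11]='o': occ=0, LF[11]=C('o')+0=4+0=4
L[12]='l': occ=0, LF[12]=C('l')+0=1+0=1

Answer: 7 5 6 8 2 9 12 3 10 0 11 4 1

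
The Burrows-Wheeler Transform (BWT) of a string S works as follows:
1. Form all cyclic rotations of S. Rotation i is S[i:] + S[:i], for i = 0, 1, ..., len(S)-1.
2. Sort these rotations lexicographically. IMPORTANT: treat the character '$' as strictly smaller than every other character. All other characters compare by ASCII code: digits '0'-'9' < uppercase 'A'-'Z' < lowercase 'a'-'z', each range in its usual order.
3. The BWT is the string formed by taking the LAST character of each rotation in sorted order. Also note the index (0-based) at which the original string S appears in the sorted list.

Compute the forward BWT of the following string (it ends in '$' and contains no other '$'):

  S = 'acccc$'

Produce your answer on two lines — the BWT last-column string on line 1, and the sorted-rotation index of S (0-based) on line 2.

Answer: c$ccca
1

Derivation:
All 6 rotations (rotation i = S[i:]+S[:i]):
  rot[0] = acccc$
  rot[1] = cccc$a
  rot[2] = ccc$ac
  rot[3] = cc$acc
  rot[4] = c$accc
  rot[5] = $acccc
Sorted (with $ < everything):
  sorted[0] = $acccc  (last char: 'c')
  sorted[1] = acccc$  (last char: '$')
  sorted[2] = c$accc  (last char: 'c')
  sorted[3] = cc$acc  (last char: 'c')
  sorted[4] = ccc$ac  (last char: 'c')
  sorted[5] = cccc$a  (last char: 'a')
Last column: c$ccca
Original string S is at sorted index 1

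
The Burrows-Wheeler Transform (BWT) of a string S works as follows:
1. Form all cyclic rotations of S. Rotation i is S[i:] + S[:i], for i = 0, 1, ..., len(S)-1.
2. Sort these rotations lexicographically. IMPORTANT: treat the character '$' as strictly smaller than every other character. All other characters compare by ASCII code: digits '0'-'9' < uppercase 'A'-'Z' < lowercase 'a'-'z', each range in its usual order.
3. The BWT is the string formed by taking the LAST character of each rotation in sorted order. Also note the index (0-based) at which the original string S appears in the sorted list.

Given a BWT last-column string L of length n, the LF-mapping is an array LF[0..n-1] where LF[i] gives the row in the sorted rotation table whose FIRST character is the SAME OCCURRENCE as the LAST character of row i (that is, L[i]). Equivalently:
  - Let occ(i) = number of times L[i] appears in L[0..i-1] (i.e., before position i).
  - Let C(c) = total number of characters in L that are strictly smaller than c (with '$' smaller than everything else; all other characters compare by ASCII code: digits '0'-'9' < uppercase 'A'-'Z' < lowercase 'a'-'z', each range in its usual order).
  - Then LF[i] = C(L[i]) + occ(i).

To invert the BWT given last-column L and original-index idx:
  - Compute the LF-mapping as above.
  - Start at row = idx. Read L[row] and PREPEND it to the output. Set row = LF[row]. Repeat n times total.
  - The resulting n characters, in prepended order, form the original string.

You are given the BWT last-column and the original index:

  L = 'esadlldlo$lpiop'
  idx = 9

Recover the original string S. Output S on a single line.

LF mapping: 4 14 1 2 6 7 3 8 10 0 9 12 5 11 13
Walk LF starting at row 9, prepending L[row]:
  step 1: row=9, L[9]='$', prepend. Next row=LF[9]=0
  step 2: row=0, L[0]='e', prepend. Next row=LF[0]=4
  step 3: row=4, L[4]='l', prepend. Next row=LF[4]=6
  step 4: row=6, L[6]='d', prepend. Next row=LF[6]=3
  step 5: row=3, L[3]='d', prepend. Next row=LF[3]=2
  step 6: row=2, L[2]='a', prepend. Next row=LF[2]=1
  step 7: row=1, L[1]='s', prepend. Next row=LF[1]=14
  step 8: row=14, L[14]='p', prepend. Next row=LF[14]=13
  step 9: row=13, L[13]='o', prepend. Next row=LF[13]=11
  step 10: row=11, L[11]='p', prepend. Next row=LF[11]=12
  step 11: row=12, L[12]='i', prepend. Next row=LF[12]=5
  step 12: row=5, L[5]='l', prepend. Next row=LF[5]=7
  step 13: row=7, L[7]='l', prepend. Next row=LF[7]=8
  step 14: row=8, L[8]='o', prepend. Next row=LF[8]=10
  step 15: row=10, L[10]='l', prepend. Next row=LF[10]=9
Reversed output: lollipopsaddle$

Answer: lollipopsaddle$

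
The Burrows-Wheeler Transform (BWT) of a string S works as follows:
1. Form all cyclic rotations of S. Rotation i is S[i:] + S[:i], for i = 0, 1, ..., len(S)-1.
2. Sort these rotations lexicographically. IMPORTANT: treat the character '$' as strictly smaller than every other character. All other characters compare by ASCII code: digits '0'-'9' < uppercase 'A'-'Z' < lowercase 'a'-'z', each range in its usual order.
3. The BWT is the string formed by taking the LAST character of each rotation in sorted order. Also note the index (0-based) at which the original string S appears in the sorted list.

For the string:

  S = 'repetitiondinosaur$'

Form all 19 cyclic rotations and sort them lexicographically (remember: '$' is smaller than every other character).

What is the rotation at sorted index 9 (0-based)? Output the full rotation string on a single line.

All 19 rotations (rotation i = S[i:]+S[:i]):
  rot[0] = repetitiondinosaur$
  rot[1] = epetitiondinosaur$r
  rot[2] = petitiondinosaur$re
  rot[3] = etitiondinosaur$rep
  rot[4] = titiondinosaur$repe
  rot[5] = itiondinosaur$repet
  rot[6] = tiondinosaur$repeti
  rot[7] = iondinosaur$repetit
  rot[8] = ondinosaur$repetiti
  rot[9] = ndinosaur$repetitio
  rot[10] = dinosaur$repetition
  rot[11] = inosaur$repetitiond
  rot[12] = nosaur$repetitiondi
  rot[13] = osaur$repetitiondin
  rot[14] = saur$repetitiondino
  rot[15] = aur$repetitiondinos
  rot[16] = ur$repetitiondinosa
  rot[17] = r$repetitiondinosau
  rot[18] = $repetitiondinosaur
Sorted (with $ < everything):
  sorted[0] = $repetitiondinosaur
  sorted[1] = aur$repetitiondinos
  sorted[2] = dinosaur$repetition
  sorted[3] = epetitiondinosaur$r
  sorted[4] = etitiondinosaur$rep
  sorted[5] = inosaur$repetitiond
  sorted[6] = iondinosaur$repetit
  sorted[7] = itiondinosaur$repet
  sorted[8] = ndinosaur$repetitio
  sorted[9] = nosaur$repetitiondi
  sorted[10] = ondinosaur$repetiti
  sorted[11] = osaur$repetitiondin
  sorted[12] = petitiondinosaur$re
  sorted[13] = r$repetitiondinosau
  sorted[14] = repetitiondinosaur$
  sorted[15] = saur$repetitiondino
  sorted[16] = tiondinosaur$repeti
  sorted[17] = titiondinosaur$repe
  sorted[18] = ur$repetitiondinosa
sorted[9] = nosaur$repetitiondi

Answer: nosaur$repetitiondi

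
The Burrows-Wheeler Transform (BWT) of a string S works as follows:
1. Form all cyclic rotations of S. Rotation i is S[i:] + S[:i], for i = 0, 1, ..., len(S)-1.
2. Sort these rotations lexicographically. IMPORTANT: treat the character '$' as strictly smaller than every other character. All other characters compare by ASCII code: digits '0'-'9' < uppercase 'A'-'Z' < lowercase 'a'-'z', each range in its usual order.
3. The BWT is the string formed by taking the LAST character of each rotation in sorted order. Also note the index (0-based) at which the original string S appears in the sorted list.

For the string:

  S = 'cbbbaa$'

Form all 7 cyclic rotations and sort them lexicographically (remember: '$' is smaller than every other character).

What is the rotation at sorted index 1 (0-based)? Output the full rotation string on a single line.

All 7 rotations (rotation i = S[i:]+S[:i]):
  rot[0] = cbbbaa$
  rot[1] = bbbaa$c
  rot[2] = bbaa$cb
  rot[3] = baa$cbb
  rot[4] = aa$cbbb
  rot[5] = a$cbbba
  rot[6] = $cbbbaa
Sorted (with $ < everything):
  sorted[0] = $cbbbaa
  sorted[1] = a$cbbba
  sorted[2] = aa$cbbb
  sorted[3] = baa$cbb
  sorted[4] = bbaa$cb
  sorted[5] = bbbaa$c
  sorted[6] = cbbbaa$
sorted[1] = a$cbbba

Answer: a$cbbba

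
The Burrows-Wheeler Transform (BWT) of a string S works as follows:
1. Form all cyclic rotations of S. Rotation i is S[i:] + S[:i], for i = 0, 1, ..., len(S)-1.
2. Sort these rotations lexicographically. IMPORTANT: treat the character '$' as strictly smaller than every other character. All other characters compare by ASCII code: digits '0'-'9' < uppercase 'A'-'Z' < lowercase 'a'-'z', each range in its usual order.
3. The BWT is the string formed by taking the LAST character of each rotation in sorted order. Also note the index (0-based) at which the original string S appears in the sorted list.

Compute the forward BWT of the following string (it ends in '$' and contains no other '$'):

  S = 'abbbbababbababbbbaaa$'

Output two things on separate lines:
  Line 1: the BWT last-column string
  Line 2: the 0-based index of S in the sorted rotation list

Answer: aaabbbbb$bbbaabbabbaa
8

Derivation:
All 21 rotations (rotation i = S[i:]+S[:i]):
  rot[0] = abbbbababbababbbbaaa$
  rot[1] = bbbbababbababbbbaaa$a
  rot[2] = bbbababbababbbbaaa$ab
  rot[3] = bbababbababbbbaaa$abb
  rot[4] = bababbababbbbaaa$abbb
  rot[5] = ababbababbbbaaa$abbbb
  rot[6] = babbababbbbaaa$abbbba
  rot[7] = abbababbbbaaa$abbbbab
  rot[8] = bbababbbbaaa$abbbbaba
  rot[9] = bababbbbaaa$abbbbabab
  rot[10] = ababbbbaaa$abbbbababb
  rot[11] = babbbbaaa$abbbbababba
  rot[12] = abbbbaaa$abbbbababbab
  rot[13] = bbbbaaa$abbbbababbaba
  rot[14] = bbbaaa$abbbbababbabab
  rot[15] = bbaaa$abbbbababbababb
  rot[16] = baaa$abbbbababbababbb
  rot[17] = aaa$abbbbababbababbbb
  rot[18] = aa$abbbbababbababbbba
  rot[19] = a$abbbbababbababbbbaa
  rot[20] = $abbbbababbababbbbaaa
Sorted (with $ < everything):
  sorted[0] = $abbbbababbababbbbaaa  (last char: 'a')
  sorted[1] = a$abbbbababbababbbbaa  (last char: 'a')
  sorted[2] = aa$abbbbababbababbbba  (last char: 'a')
  sorted[3] = aaa$abbbbababbababbbb  (last char: 'b')
  sorted[4] = ababbababbbbaaa$abbbb  (last char: 'b')
  sorted[5] = ababbbbaaa$abbbbababb  (last char: 'b')
  sorted[6] = abbababbbbaaa$abbbbab  (last char: 'b')
  sorted[7] = abbbbaaa$abbbbababbab  (last char: 'b')
  sorted[8] = abbbbababbababbbbaaa$  (last char: '$')
  sorted[9] = baaa$abbbbababbababbb  (last char: 'b')
  sorted[10] = bababbababbbbaaa$abbb  (last char: 'b')
  sorted[11] = bababbbbaaa$abbbbabab  (last char: 'b')
  sorted[12] = babbababbbbaaa$abbbba  (last char: 'a')
  sorted[13] = babbbbaaa$abbbbababba  (last char: 'a')
  sorted[14] = bbaaa$abbbbababbababb  (last char: 'b')
  sorted[15] = bbababbababbbbaaa$abb  (last char: 'b')
  sorted[16] = bbababbbbaaa$abbbbaba  (last char: 'a')
  sorted[17] = bbbaaa$abbbbababbabab  (last char: 'b')
  sorted[18] = bbbababbababbbbaaa$ab  (last char: 'b')
  sorted[19] = bbbbaaa$abbbbababbaba  (last char: 'a')
  sorted[20] = bbbbababbababbbbaaa$a  (last char: 'a')
Last column: aaabbbbb$bbbaabbabbaa
Original string S is at sorted index 8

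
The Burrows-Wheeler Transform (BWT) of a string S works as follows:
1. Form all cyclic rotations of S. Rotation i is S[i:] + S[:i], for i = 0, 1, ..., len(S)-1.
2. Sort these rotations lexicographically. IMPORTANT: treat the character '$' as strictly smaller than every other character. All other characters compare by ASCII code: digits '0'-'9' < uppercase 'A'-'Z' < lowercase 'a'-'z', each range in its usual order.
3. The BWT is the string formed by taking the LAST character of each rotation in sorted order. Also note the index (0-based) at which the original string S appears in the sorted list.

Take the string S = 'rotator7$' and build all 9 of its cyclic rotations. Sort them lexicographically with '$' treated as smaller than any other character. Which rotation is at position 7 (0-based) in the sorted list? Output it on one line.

Answer: tator7$ro

Derivation:
All 9 rotations (rotation i = S[i:]+S[:i]):
  rot[0] = rotator7$
  rot[1] = otator7$r
  rot[2] = tator7$ro
  rot[3] = ator7$rot
  rot[4] = tor7$rota
  rot[5] = or7$rotat
  rot[6] = r7$rotato
  rot[7] = 7$rotator
  rot[8] = $rotator7
Sorted (with $ < everything):
  sorted[0] = $rotator7
  sorted[1] = 7$rotator
  sorted[2] = ator7$rot
  sorted[3] = or7$rotat
  sorted[4] = otator7$r
  sorted[5] = r7$rotato
  sorted[6] = rotator7$
  sorted[7] = tator7$ro
  sorted[8] = tor7$rota
sorted[7] = tator7$ro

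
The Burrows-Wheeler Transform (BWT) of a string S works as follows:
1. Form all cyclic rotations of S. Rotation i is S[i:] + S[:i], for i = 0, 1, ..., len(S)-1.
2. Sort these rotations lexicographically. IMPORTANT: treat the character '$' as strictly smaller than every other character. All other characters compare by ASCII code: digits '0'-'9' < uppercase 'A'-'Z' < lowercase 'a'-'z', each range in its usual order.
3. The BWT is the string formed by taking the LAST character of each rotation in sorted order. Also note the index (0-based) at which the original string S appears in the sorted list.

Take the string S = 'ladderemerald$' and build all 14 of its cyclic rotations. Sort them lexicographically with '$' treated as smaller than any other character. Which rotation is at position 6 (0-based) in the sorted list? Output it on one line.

Answer: emerald$ladder

Derivation:
All 14 rotations (rotation i = S[i:]+S[:i]):
  rot[0] = ladderemerald$
  rot[1] = adderemerald$l
  rot[2] = dderemerald$la
  rot[3] = deremerald$lad
  rot[4] = eremerald$ladd
  rot[5] = remerald$ladde
  rot[6] = emerald$ladder
  rot[7] = merald$laddere
  rot[8] = erald$ladderem
  rot[9] = rald$laddereme
  rot[10] = ald$ladderemer
  rot[11] = ld$ladderemera
  rot[12] = d$ladderemeral
  rot[13] = $ladderemerald
Sorted (with $ < everything):
  sorted[0] = $ladderemerald
  sorted[1] = adderemerald$l
  sorted[2] = ald$ladderemer
  sorted[3] = d$ladderemeral
  sorted[4] = dderemerald$la
  sorted[5] = deremerald$lad
  sorted[6] = emerald$ladder
  sorted[7] = erald$ladderem
  sorted[8] = eremerald$ladd
  sorted[9] = ladderemerald$
  sorted[10] = ld$ladderemera
  sorted[11] = merald$laddere
  sorted[12] = rald$laddereme
  sorted[13] = remerald$ladde
sorted[6] = emerald$ladder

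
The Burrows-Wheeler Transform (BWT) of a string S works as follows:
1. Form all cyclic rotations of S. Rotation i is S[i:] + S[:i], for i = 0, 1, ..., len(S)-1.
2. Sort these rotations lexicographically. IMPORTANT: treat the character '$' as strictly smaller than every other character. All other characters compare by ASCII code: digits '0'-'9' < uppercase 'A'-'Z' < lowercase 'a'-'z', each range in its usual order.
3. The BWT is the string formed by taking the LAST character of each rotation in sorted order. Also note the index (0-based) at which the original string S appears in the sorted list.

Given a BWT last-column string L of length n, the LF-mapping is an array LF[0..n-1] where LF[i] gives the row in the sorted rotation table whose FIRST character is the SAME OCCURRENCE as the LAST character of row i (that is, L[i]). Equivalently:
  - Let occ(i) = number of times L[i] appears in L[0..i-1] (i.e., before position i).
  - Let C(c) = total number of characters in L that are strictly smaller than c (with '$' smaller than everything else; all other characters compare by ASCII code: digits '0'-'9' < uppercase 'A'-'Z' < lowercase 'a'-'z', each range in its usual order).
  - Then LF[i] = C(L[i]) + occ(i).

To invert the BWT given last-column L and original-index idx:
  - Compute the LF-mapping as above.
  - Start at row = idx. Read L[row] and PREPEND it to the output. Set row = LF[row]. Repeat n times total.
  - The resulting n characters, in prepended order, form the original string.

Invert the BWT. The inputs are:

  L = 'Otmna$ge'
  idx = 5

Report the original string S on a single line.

LF mapping: 1 7 5 6 2 0 4 3
Walk LF starting at row 5, prepending L[row]:
  step 1: row=5, L[5]='$', prepend. Next row=LF[5]=0
  step 2: row=0, L[0]='O', prepend. Next row=LF[0]=1
  step 3: row=1, L[1]='t', prepend. Next row=LF[1]=7
  step 4: row=7, L[7]='e', prepend. Next row=LF[7]=3
  step 5: row=3, L[3]='n', prepend. Next row=LF[3]=6
  step 6: row=6, L[6]='g', prepend. Next row=LF[6]=4
  step 7: row=4, L[4]='a', prepend. Next row=LF[4]=2
  step 8: row=2, L[2]='m', prepend. Next row=LF[2]=5
Reversed output: magnetO$

Answer: magnetO$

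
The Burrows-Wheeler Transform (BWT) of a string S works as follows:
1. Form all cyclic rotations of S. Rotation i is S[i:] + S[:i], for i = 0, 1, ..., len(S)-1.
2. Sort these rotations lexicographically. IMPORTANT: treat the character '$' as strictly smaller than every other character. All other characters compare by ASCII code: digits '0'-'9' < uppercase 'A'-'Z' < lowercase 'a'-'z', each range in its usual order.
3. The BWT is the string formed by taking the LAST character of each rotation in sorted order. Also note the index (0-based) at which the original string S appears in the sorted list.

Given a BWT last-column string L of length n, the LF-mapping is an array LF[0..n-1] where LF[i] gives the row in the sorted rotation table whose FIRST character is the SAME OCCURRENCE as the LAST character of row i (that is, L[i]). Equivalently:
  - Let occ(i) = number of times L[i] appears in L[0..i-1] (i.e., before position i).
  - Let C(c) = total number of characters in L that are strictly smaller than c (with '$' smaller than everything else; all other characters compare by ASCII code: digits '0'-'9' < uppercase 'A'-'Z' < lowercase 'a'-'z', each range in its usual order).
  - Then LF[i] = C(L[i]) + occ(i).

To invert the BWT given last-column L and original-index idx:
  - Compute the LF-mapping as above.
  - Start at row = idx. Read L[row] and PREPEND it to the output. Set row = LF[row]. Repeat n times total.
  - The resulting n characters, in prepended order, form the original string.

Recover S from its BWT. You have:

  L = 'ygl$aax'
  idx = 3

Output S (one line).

Answer: galaxy$

Derivation:
LF mapping: 6 3 4 0 1 2 5
Walk LF starting at row 3, prepending L[row]:
  step 1: row=3, L[3]='$', prepend. Next row=LF[3]=0
  step 2: row=0, L[0]='y', prepend. Next row=LF[0]=6
  step 3: row=6, L[6]='x', prepend. Next row=LF[6]=5
  step 4: row=5, L[5]='a', prepend. Next row=LF[5]=2
  step 5: row=2, L[2]='l', prepend. Next row=LF[2]=4
  step 6: row=4, L[4]='a', prepend. Next row=LF[4]=1
  step 7: row=1, L[1]='g', prepend. Next row=LF[1]=3
Reversed output: galaxy$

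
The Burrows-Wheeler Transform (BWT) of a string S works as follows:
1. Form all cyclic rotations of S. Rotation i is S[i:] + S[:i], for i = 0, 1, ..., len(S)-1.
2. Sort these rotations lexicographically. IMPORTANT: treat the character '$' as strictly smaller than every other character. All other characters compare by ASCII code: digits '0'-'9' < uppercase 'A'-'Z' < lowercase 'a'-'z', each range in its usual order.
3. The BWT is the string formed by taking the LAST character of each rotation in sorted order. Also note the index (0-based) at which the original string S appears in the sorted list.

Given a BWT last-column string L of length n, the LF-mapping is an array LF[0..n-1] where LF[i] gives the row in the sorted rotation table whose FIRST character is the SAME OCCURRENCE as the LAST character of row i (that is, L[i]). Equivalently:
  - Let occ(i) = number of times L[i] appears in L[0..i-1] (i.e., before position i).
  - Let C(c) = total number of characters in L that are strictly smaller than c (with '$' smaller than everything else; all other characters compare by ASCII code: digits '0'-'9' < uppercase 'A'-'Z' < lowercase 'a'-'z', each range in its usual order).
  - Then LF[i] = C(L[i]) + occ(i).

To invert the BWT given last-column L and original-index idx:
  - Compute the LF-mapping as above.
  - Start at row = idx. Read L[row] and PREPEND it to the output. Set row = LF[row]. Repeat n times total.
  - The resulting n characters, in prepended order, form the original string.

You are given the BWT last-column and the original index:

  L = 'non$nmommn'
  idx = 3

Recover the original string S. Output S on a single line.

LF mapping: 4 8 5 0 6 1 9 2 3 7
Walk LF starting at row 3, prepending L[row]:
  step 1: row=3, L[3]='$', prepend. Next row=LF[3]=0
  step 2: row=0, L[0]='n', prepend. Next row=LF[0]=4
  step 3: row=4, L[4]='n', prepend. Next row=LF[4]=6
  step 4: row=6, L[6]='o', prepend. Next row=LF[6]=9
  step 5: row=9, L[9]='n', prepend. Next row=LF[9]=7
  step 6: row=7, L[7]='m', prepend. Next row=LF[7]=2
  step 7: row=2, L[2]='n', prepend. Next row=LF[2]=5
  step 8: row=5, L[5]='m', prepend. Next row=LF[5]=1
  step 9: row=1, L[1]='o', prepend. Next row=LF[1]=8
  step 10: row=8, L[8]='m', prepend. Next row=LF[8]=3
Reversed output: momnmnonn$

Answer: momnmnonn$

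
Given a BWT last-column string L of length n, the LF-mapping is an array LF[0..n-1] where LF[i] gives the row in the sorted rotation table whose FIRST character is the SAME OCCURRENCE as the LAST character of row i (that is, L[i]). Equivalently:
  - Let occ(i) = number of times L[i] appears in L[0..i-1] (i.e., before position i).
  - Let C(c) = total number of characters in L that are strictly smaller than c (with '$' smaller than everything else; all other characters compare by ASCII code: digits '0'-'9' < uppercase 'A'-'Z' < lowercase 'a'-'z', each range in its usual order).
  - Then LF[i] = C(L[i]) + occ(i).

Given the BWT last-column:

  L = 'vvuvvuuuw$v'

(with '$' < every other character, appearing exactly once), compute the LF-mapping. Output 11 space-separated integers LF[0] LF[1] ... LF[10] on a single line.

Char counts: '$':1, 'u':4, 'v':5, 'w':1
C (first-col start): C('$')=0, C('u')=1, C('v')=5, C('w')=10
L[0]='v': occ=0, LF[0]=C('v')+0=5+0=5
L[1]='v': occ=1, LF[1]=C('v')+1=5+1=6
L[2]='u': occ=0, LF[2]=C('u')+0=1+0=1
L[3]='v': occ=2, LF[3]=C('v')+2=5+2=7
L[4]='v': occ=3, LF[4]=C('v')+3=5+3=8
L[5]='u': occ=1, LF[5]=C('u')+1=1+1=2
L[6]='u': occ=2, LF[6]=C('u')+2=1+2=3
L[7]='u': occ=3, LF[7]=C('u')+3=1+3=4
L[8]='w': occ=0, LF[8]=C('w')+0=10+0=10
L[9]='$': occ=0, LF[9]=C('$')+0=0+0=0
L[10]='v': occ=4, LF[10]=C('v')+4=5+4=9

Answer: 5 6 1 7 8 2 3 4 10 0 9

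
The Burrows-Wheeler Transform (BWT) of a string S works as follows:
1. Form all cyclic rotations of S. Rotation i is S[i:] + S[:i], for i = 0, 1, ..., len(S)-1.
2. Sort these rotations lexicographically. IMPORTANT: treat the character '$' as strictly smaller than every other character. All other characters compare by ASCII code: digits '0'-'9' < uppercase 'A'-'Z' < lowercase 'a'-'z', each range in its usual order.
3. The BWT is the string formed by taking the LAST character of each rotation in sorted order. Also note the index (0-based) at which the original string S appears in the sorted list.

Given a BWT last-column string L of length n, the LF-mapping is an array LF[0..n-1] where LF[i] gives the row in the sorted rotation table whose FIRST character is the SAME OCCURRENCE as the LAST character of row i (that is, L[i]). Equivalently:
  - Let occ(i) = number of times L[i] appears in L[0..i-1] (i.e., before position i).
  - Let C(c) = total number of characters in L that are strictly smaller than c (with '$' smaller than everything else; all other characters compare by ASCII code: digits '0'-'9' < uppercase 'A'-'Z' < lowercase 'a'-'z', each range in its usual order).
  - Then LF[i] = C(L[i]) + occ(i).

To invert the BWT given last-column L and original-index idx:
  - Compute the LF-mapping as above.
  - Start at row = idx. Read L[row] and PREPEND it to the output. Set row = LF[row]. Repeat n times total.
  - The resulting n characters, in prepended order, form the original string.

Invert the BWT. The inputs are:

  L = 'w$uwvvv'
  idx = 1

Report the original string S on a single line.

LF mapping: 5 0 1 6 2 3 4
Walk LF starting at row 1, prepending L[row]:
  step 1: row=1, L[1]='$', prepend. Next row=LF[1]=0
  step 2: row=0, L[0]='w', prepend. Next row=LF[0]=5
  step 3: row=5, L[5]='v', prepend. Next row=LF[5]=3
  step 4: row=3, L[3]='w', prepend. Next row=LF[3]=6
  step 5: row=6, L[6]='v', prepend. Next row=LF[6]=4
  step 6: row=4, L[4]='v', prepend. Next row=LF[4]=2
  step 7: row=2, L[2]='u', prepend. Next row=LF[2]=1
Reversed output: uvvwvw$

Answer: uvvwvw$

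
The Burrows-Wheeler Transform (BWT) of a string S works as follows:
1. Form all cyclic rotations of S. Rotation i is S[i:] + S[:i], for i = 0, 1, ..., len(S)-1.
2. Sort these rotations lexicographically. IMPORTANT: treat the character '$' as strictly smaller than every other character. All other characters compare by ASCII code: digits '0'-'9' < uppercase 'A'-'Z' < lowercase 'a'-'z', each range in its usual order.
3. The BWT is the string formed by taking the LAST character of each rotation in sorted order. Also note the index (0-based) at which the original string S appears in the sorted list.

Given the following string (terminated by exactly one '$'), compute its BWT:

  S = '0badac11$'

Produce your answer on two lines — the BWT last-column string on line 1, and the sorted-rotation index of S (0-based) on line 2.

Answer: 1$1cdb0aa
1

Derivation:
All 9 rotations (rotation i = S[i:]+S[:i]):
  rot[0] = 0badac11$
  rot[1] = badac11$0
  rot[2] = adac11$0b
  rot[3] = dac11$0ba
  rot[4] = ac11$0bad
  rot[5] = c11$0bada
  rot[6] = 11$0badac
  rot[7] = 1$0badac1
  rot[8] = $0badac11
Sorted (with $ < everything):
  sorted[0] = $0badac11  (last char: '1')
  sorted[1] = 0badac11$  (last char: '$')
  sorted[2] = 1$0badac1  (last char: '1')
  sorted[3] = 11$0badac  (last char: 'c')
  sorted[4] = ac11$0bad  (last char: 'd')
  sorted[5] = adac11$0b  (last char: 'b')
  sorted[6] = badac11$0  (last char: '0')
  sorted[7] = c11$0bada  (last char: 'a')
  sorted[8] = dac11$0ba  (last char: 'a')
Last column: 1$1cdb0aa
Original string S is at sorted index 1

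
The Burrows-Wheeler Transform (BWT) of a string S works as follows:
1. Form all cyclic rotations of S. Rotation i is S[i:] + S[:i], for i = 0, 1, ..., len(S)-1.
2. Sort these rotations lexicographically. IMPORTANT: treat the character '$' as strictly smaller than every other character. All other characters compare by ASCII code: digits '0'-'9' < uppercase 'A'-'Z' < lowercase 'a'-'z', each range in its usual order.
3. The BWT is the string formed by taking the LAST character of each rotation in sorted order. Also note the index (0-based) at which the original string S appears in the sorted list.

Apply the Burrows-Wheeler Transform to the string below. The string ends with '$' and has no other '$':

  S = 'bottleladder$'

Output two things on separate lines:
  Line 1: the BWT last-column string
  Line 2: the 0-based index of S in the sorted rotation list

Answer: rl$adldetbeto
2

Derivation:
All 13 rotations (rotation i = S[i:]+S[:i]):
  rot[0] = bottleladder$
  rot[1] = ottleladder$b
  rot[2] = ttleladder$bo
  rot[3] = tleladder$bot
  rot[4] = leladder$bott
  rot[5] = eladder$bottl
  rot[6] = ladder$bottle
  rot[7] = adder$bottlel
  rot[8] = dder$bottlela
  rot[9] = der$bottlelad
  rot[10] = er$bottleladd
  rot[11] = r$bottleladde
  rot[12] = $bottleladder
Sorted (with $ < everything):
  sorted[0] = $bottleladder  (last char: 'r')
  sorted[1] = adder$bottlel  (last char: 'l')
  sorted[2] = bottleladder$  (last char: '$')
  sorted[3] = dder$bottlela  (last char: 'a')
  sorted[4] = der$bottlelad  (last char: 'd')
  sorted[5] = eladder$bottl  (last char: 'l')
  sorted[6] = er$bottleladd  (last char: 'd')
  sorted[7] = ladder$bottle  (last char: 'e')
  sorted[8] = leladder$bott  (last char: 't')
  sorted[9] = ottleladder$b  (last char: 'b')
  sorted[10] = r$bottleladde  (last char: 'e')
  sorted[11] = tleladder$bot  (last char: 't')
  sorted[12] = ttleladder$bo  (last char: 'o')
Last column: rl$adldetbeto
Original string S is at sorted index 2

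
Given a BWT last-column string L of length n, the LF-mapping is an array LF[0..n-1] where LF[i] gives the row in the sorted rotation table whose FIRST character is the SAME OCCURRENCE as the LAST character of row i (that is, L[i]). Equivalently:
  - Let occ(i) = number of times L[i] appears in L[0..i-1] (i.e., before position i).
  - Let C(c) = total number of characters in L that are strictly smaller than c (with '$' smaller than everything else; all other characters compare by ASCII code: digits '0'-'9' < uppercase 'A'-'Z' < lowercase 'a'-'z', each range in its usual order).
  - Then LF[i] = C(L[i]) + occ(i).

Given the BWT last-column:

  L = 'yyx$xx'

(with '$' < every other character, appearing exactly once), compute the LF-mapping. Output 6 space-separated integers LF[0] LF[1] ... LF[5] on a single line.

Char counts: '$':1, 'x':3, 'y':2
C (first-col start): C('$')=0, C('x')=1, C('y')=4
L[0]='y': occ=0, LF[0]=C('y')+0=4+0=4
L[1]='y': occ=1, LF[1]=C('y')+1=4+1=5
L[2]='x': occ=0, LF[2]=C('x')+0=1+0=1
L[3]='$': occ=0, LF[3]=C('$')+0=0+0=0
L[4]='x': occ=1, LF[4]=C('x')+1=1+1=2
L[5]='x': occ=2, LF[5]=C('x')+2=1+2=3

Answer: 4 5 1 0 2 3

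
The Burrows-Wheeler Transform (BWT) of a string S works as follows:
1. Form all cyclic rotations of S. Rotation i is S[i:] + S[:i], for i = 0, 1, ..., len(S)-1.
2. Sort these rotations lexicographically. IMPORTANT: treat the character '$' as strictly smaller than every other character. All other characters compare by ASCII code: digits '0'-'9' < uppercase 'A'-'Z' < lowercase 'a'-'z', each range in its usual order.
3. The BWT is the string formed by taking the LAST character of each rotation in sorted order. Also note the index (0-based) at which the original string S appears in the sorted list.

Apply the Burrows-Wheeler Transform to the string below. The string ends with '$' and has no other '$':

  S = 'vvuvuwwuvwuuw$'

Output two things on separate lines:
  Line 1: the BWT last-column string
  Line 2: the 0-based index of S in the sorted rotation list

Answer: wwvwuvvu$uuvwu
8

Derivation:
All 14 rotations (rotation i = S[i:]+S[:i]):
  rot[0] = vvuvuwwuvwuuw$
  rot[1] = vuvuwwuvwuuw$v
  rot[2] = uvuwwuvwuuw$vv
  rot[3] = vuwwuvwuuw$vvu
  rot[4] = uwwuvwuuw$vvuv
  rot[5] = wwuvwuuw$vvuvu
  rot[6] = wuvwuuw$vvuvuw
  rot[7] = uvwuuw$vvuvuww
  rot[8] = vwuuw$vvuvuwwu
  rot[9] = wuuw$vvuvuwwuv
  rot[10] = uuw$vvuvuwwuvw
  rot[11] = uw$vvuvuwwuvwu
  rot[12] = w$vvuvuwwuvwuu
  rot[13] = $vvuvuwwuvwuuw
Sorted (with $ < everything):
  sorted[0] = $vvuvuwwuvwuuw  (last char: 'w')
  sorted[1] = uuw$vvuvuwwuvw  (last char: 'w')
  sorted[2] = uvuwwuvwuuw$vv  (last char: 'v')
  sorted[3] = uvwuuw$vvuvuww  (last char: 'w')
  sorted[4] = uw$vvuvuwwuvwu  (last char: 'u')
  sorted[5] = uwwuvwuuw$vvuv  (last char: 'v')
  sorted[6] = vuvuwwuvwuuw$v  (last char: 'v')
  sorted[7] = vuwwuvwuuw$vvu  (last char: 'u')
  sorted[8] = vvuvuwwuvwuuw$  (last char: '$')
  sorted[9] = vwuuw$vvuvuwwu  (last char: 'u')
  sorted[10] = w$vvuvuwwuvwuu  (last char: 'u')
  sorted[11] = wuuw$vvuvuwwuv  (last char: 'v')
  sorted[12] = wuvwuuw$vvuvuw  (last char: 'w')
  sorted[13] = wwuvwuuw$vvuvu  (last char: 'u')
Last column: wwvwuvvu$uuvwu
Original string S is at sorted index 8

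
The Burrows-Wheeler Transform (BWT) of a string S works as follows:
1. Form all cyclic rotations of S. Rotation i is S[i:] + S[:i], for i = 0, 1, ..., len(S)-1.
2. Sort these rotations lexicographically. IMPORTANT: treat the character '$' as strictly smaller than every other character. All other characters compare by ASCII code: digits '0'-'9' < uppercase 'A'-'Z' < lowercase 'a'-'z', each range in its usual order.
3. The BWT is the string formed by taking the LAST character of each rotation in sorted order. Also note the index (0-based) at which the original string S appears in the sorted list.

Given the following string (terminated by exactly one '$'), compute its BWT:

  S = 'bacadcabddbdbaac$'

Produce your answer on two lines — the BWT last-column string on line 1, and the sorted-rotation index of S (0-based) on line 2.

All 17 rotations (rotation i = S[i:]+S[:i]):
  rot[0] = bacadcabddbdbaac$
  rot[1] = acadcabddbdbaac$b
  rot[2] = cadcabddbdbaac$ba
  rot[3] = adcabddbdbaac$bac
  rot[4] = dcabddbdbaac$baca
  rot[5] = cabddbdbaac$bacad
  rot[6] = abddbdbaac$bacadc
  rot[7] = bddbdbaac$bacadca
  rot[8] = ddbdbaac$bacadcab
  rot[9] = dbdbaac$bacadcabd
  rot[10] = bdbaac$bacadcabdd
  rot[11] = dbaac$bacadcabddb
  rot[12] = baac$bacadcabddbd
  rot[13] = aac$bacadcabddbdb
  rot[14] = ac$bacadcabddbdba
  rot[15] = c$bacadcabddbdbaa
  rot[16] = $bacadcabddbdbaac
Sorted (with $ < everything):
  sorted[0] = $bacadcabddbdbaac  (last char: 'c')
  sorted[1] = aac$bacadcabddbdb  (last char: 'b')
  sorted[2] = abddbdbaac$bacadc  (last char: 'c')
  sorted[3] = ac$bacadcabddbdba  (last char: 'a')
  sorted[4] = acadcabddbdbaac$b  (last char: 'b')
  sorted[5] = adcabddbdbaac$bac  (last char: 'c')
  sorted[6] = baac$bacadcabddbd  (last char: 'd')
  sorted[7] = bacadcabddbdbaac$  (last char: '$')
  sorted[8] = bdbaac$bacadcabdd  (last char: 'd')
  sorted[9] = bddbdbaac$bacadca  (last char: 'a')
  sorted[10] = c$bacadcabddbdbaa  (last char: 'a')
  sorted[11] = cabddbdbaac$bacad  (last char: 'd')
  sorted[12] = cadcabddbdbaac$ba  (last char: 'a')
  sorted[13] = dbaac$bacadcabddb  (last char: 'b')
  sorted[14] = dbdbaac$bacadcabd  (last char: 'd')
  sorted[15] = dcabddbdbaac$baca  (last char: 'a')
  sorted[16] = ddbdbaac$bacadcab  (last char: 'b')
Last column: cbcabcd$daadabdab
Original string S is at sorted index 7

Answer: cbcabcd$daadabdab
7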